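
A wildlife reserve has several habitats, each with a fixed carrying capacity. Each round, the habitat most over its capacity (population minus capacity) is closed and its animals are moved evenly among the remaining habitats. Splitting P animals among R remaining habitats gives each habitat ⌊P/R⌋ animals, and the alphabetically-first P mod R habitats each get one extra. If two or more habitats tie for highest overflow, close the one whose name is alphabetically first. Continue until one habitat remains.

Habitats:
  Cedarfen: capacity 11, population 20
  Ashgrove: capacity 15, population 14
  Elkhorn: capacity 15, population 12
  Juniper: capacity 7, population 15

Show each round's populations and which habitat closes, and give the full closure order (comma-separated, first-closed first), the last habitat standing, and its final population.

Round 1: Ashgrove=14 Cedarfen=20 Elkhorn=12 Juniper=15 → close Cedarfen (overflow 9)
  20÷3 = 6 each, +1 to first 2
Round 2: Ashgrove=21 Elkhorn=19 Juniper=21 → close Juniper (overflow 14)
  21÷2 = 10 each, +1 to first 1
Round 3: Ashgrove=32 Elkhorn=29 → close Ashgrove (overflow 17)
  32÷1 = 32 each, +1 to first 0

Closure order: Cedarfen, Juniper, Ashgrove
Last habitat: Elkhorn with 61 animals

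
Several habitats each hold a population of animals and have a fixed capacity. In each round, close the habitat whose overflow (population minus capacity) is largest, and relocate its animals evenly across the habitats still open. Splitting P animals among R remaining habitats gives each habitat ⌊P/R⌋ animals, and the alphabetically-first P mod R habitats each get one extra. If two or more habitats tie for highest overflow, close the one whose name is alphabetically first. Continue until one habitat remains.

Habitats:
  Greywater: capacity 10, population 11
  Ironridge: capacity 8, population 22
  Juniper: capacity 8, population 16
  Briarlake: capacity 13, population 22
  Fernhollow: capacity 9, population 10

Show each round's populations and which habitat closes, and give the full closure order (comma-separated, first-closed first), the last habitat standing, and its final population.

Closure order: Ironridge, Briarlake, Juniper, Fernhollow
Last habitat: Greywater with 81 animals

Round 1: Briarlake=22 Fernhollow=10 Greywater=11 Ironridge=22 Juniper=16 → close Ironridge (overflow 14)
  22÷4 = 5 each, +1 to first 2
Round 2: Briarlake=28 Fernhollow=16 Greywater=16 Juniper=21 → close Briarlake (overflow 15)
  28÷3 = 9 each, +1 to first 1
Round 3: Fernhollow=26 Greywater=25 Juniper=30 → close Juniper (overflow 22)
  30÷2 = 15 each, +1 to first 0
Round 4: Fernhollow=41 Greywater=40 → close Fernhollow (overflow 32)
  41÷1 = 41 each, +1 to first 0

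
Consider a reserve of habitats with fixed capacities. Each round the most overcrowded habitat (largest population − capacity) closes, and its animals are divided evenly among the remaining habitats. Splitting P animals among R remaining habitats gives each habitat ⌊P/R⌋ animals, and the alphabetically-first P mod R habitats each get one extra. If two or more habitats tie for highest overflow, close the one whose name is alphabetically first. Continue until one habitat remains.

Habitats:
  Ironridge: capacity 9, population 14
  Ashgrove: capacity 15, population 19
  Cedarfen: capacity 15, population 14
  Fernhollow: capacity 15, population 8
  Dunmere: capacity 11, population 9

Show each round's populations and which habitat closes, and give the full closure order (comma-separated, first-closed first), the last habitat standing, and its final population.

Closure order: Ironridge, Ashgrove, Cedarfen, Dunmere
Last habitat: Fernhollow with 64 animals

Round 1: Ashgrove=19 Cedarfen=14 Dunmere=9 Fernhollow=8 Ironridge=14 → close Ironridge (overflow 5)
  14÷4 = 3 each, +1 to first 2
Round 2: Ashgrove=23 Cedarfen=18 Dunmere=12 Fernhollow=11 → close Ashgrove (overflow 8)
  23÷3 = 7 each, +1 to first 2
Round 3: Cedarfen=26 Dunmere=20 Fernhollow=18 → close Cedarfen (overflow 11)
  26÷2 = 13 each, +1 to first 0
Round 4: Dunmere=33 Fernhollow=31 → close Dunmere (overflow 22)
  33÷1 = 33 each, +1 to first 0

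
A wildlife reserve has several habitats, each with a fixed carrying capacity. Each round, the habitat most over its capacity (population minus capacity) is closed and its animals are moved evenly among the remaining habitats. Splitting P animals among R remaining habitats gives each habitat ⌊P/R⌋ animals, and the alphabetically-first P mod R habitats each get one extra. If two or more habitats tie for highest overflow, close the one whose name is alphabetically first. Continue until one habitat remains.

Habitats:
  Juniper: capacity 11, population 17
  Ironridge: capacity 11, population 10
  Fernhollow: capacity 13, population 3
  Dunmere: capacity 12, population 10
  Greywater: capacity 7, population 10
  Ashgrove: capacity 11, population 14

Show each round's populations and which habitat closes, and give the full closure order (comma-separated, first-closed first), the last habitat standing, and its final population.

Closure order: Juniper, Ashgrove, Greywater, Dunmere, Ironridge
Last habitat: Fernhollow with 64 animals

Round 1: Ashgrove=14 Dunmere=10 Fernhollow=3 Greywater=10 Ironridge=10 Juniper=17 → close Juniper (overflow 6)
  17÷5 = 3 each, +1 to first 2
Round 2: Ashgrove=18 Dunmere=14 Fernhollow=6 Greywater=13 Ironridge=13 → close Ashgrove (overflow 7)
  18÷4 = 4 each, +1 to first 2
Round 3: Dunmere=19 Fernhollow=11 Greywater=17 Ironridge=17 → close Greywater (overflow 10)
  17÷3 = 5 each, +1 to first 2
Round 4: Dunmere=25 Fernhollow=17 Ironridge=22 → close Dunmere (overflow 13)
  25÷2 = 12 each, +1 to first 1
Round 5: Fernhollow=30 Ironridge=34 → close Ironridge (overflow 23)
  34÷1 = 34 each, +1 to first 0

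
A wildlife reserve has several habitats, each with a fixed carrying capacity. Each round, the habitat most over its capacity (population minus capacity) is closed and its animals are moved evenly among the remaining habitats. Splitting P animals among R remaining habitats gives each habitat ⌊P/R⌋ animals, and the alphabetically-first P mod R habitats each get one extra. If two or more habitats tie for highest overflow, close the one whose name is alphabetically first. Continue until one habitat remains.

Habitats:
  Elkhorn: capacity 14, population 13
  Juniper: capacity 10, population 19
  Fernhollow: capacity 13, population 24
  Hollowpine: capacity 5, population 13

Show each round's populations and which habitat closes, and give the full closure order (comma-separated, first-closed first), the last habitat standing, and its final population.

Round 1: Elkhorn=13 Fernhollow=24 Hollowpine=13 Juniper=19 → close Fernhollow (overflow 11)
  24÷3 = 8 each, +1 to first 0
Round 2: Elkhorn=21 Hollowpine=21 Juniper=27 → close Juniper (overflow 17)
  27÷2 = 13 each, +1 to first 1
Round 3: Elkhorn=35 Hollowpine=34 → close Hollowpine (overflow 29)
  34÷1 = 34 each, +1 to first 0

Closure order: Fernhollow, Juniper, Hollowpine
Last habitat: Elkhorn with 69 animals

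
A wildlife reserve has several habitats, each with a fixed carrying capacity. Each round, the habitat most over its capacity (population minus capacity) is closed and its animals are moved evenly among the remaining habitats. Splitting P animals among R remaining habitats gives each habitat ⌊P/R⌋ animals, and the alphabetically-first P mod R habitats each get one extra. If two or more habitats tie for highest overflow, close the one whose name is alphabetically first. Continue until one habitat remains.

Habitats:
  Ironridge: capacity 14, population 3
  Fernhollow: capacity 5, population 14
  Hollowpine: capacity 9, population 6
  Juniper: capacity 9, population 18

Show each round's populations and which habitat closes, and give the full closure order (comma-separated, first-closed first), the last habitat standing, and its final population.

Round 1: Fernhollow=14 Hollowpine=6 Ironridge=3 Juniper=18 → close Fernhollow (overflow 9)
  14÷3 = 4 each, +1 to first 2
Round 2: Hollowpine=11 Ironridge=8 Juniper=22 → close Juniper (overflow 13)
  22÷2 = 11 each, +1 to first 0
Round 3: Hollowpine=22 Ironridge=19 → close Hollowpine (overflow 13)
  22÷1 = 22 each, +1 to first 0

Closure order: Fernhollow, Juniper, Hollowpine
Last habitat: Ironridge with 41 animals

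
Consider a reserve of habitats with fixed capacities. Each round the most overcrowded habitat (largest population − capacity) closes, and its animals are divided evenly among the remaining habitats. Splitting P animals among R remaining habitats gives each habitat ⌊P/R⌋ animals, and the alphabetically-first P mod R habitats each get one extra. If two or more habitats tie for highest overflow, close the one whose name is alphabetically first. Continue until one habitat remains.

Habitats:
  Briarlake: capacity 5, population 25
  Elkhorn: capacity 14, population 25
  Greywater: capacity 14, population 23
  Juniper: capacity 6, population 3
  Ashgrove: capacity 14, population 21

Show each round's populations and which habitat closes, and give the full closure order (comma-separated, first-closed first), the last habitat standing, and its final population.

Round 1: Ashgrove=21 Briarlake=25 Elkhorn=25 Greywater=23 Juniper=3 → close Briarlake (overflow 20)
  25÷4 = 6 each, +1 to first 1
Round 2: Ashgrove=28 Elkhorn=31 Greywater=29 Juniper=9 → close Elkhorn (overflow 17)
  31÷3 = 10 each, +1 to first 1
Round 3: Ashgrove=39 Greywater=39 Juniper=19 → close Ashgrove (overflow 25)
  39÷2 = 19 each, +1 to first 1
Round 4: Greywater=59 Juniper=38 → close Greywater (overflow 45)
  59÷1 = 59 each, +1 to first 0

Closure order: Briarlake, Elkhorn, Ashgrove, Greywater
Last habitat: Juniper with 97 animals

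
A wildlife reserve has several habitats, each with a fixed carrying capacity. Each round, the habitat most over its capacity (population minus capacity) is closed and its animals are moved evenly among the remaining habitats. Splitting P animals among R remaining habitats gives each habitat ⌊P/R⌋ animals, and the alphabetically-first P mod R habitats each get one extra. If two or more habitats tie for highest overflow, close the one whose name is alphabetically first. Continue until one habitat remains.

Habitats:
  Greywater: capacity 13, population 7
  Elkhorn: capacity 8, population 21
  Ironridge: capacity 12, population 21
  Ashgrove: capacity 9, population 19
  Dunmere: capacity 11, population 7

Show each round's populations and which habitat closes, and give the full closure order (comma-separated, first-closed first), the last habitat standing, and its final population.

Round 1: Ashgrove=19 Dunmere=7 Elkhorn=21 Greywater=7 Ironridge=21 → close Elkhorn (overflow 13)
  21÷4 = 5 each, +1 to first 1
Round 2: Ashgrove=25 Dunmere=12 Greywater=12 Ironridge=26 → close Ashgrove (overflow 16)
  25÷3 = 8 each, +1 to first 1
Round 3: Dunmere=21 Greywater=20 Ironridge=34 → close Ironridge (overflow 22)
  34÷2 = 17 each, +1 to first 0
Round 4: Dunmere=38 Greywater=37 → close Dunmere (overflow 27)
  38÷1 = 38 each, +1 to first 0

Closure order: Elkhorn, Ashgrove, Ironridge, Dunmere
Last habitat: Greywater with 75 animals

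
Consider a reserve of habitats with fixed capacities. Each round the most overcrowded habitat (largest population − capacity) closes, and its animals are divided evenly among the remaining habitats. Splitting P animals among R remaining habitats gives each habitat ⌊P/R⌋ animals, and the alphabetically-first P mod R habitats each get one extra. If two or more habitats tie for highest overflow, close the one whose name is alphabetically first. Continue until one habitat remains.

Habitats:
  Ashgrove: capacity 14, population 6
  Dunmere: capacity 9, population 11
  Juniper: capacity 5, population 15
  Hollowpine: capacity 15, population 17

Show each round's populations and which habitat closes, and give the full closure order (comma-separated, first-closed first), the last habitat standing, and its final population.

Closure order: Juniper, Dunmere, Hollowpine
Last habitat: Ashgrove with 49 animals

Round 1: Ashgrove=6 Dunmere=11 Hollowpine=17 Juniper=15 → close Juniper (overflow 10)
  15÷3 = 5 each, +1 to first 0
Round 2: Ashgrove=11 Dunmere=16 Hollowpine=22 → close Dunmere (overflow 7)
  16÷2 = 8 each, +1 to first 0
Round 3: Ashgrove=19 Hollowpine=30 → close Hollowpine (overflow 15)
  30÷1 = 30 each, +1 to first 0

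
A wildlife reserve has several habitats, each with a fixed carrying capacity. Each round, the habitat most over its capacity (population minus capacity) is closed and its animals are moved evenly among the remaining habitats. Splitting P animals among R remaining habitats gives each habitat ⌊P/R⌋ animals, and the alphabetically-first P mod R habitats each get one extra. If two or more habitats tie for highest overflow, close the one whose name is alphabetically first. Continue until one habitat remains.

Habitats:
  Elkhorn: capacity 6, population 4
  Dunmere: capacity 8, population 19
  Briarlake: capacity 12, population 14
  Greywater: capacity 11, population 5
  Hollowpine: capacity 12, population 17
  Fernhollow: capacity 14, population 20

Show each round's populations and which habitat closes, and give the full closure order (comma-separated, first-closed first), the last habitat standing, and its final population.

Round 1: Briarlake=14 Dunmere=19 Elkhorn=4 Fernhollow=20 Greywater=5 Hollowpine=17 → close Dunmere (overflow 11)
  19÷5 = 3 each, +1 to first 4
Round 2: Briarlake=18 Elkhorn=8 Fernhollow=24 Greywater=9 Hollowpine=20 → close Fernhollow (overflow 10)
  24÷4 = 6 each, +1 to first 0
Round 3: Briarlake=24 Elkhorn=14 Greywater=15 Hollowpine=26 → close Hollowpine (overflow 14)
  26÷3 = 8 each, +1 to first 2
Round 4: Briarlake=33 Elkhorn=23 Greywater=23 → close Briarlake (overflow 21)
  33÷2 = 16 each, +1 to first 1
Round 5: Elkhorn=40 Greywater=39 → close Elkhorn (overflow 34)
  40÷1 = 40 each, +1 to first 0

Closure order: Dunmere, Fernhollow, Hollowpine, Briarlake, Elkhorn
Last habitat: Greywater with 79 animals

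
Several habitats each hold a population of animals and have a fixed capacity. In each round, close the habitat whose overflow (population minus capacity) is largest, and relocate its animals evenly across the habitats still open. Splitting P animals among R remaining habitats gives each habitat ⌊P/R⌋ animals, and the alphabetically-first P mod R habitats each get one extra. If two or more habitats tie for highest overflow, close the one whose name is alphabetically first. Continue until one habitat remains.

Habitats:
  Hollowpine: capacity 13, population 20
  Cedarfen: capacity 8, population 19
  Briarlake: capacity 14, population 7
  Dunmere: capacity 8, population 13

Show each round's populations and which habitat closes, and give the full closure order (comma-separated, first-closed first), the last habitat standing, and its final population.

Round 1: Briarlake=7 Cedarfen=19 Dunmere=13 Hollowpine=20 → close Cedarfen (overflow 11)
  19÷3 = 6 each, +1 to first 1
Round 2: Briarlake=14 Dunmere=19 Hollowpine=26 → close Hollowpine (overflow 13)
  26÷2 = 13 each, +1 to first 0
Round 3: Briarlake=27 Dunmere=32 → close Dunmere (overflow 24)
  32÷1 = 32 each, +1 to first 0

Closure order: Cedarfen, Hollowpine, Dunmere
Last habitat: Briarlake with 59 animals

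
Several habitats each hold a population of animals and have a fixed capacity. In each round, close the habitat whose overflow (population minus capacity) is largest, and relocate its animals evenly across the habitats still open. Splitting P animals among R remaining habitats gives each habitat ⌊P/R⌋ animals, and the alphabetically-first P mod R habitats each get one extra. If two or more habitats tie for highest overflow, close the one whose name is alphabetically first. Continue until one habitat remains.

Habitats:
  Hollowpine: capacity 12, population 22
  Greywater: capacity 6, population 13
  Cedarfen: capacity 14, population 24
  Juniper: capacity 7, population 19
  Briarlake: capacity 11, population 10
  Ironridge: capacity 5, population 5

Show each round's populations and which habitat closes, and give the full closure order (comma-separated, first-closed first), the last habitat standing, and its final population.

Round 1: Briarlake=10 Cedarfen=24 Greywater=13 Hollowpine=22 Ironridge=5 Juniper=19 → close Juniper (overflow 12)
  19÷5 = 3 each, +1 to first 4
Round 2: Briarlake=14 Cedarfen=28 Greywater=17 Hollowpine=26 Ironridge=8 → close Cedarfen (overflow 14)
  28÷4 = 7 each, +1 to first 0
Round 3: Briarlake=21 Greywater=24 Hollowpine=33 Ironridge=15 → close Hollowpine (overflow 21)
  33÷3 = 11 each, +1 to first 0
Round 4: Briarlake=32 Greywater=35 Ironridge=26 → close Greywater (overflow 29)
  35÷2 = 17 each, +1 to first 1
Round 5: Briarlake=50 Ironridge=43 → close Briarlake (overflow 39)
  50÷1 = 50 each, +1 to first 0

Closure order: Juniper, Cedarfen, Hollowpine, Greywater, Briarlake
Last habitat: Ironridge with 93 animals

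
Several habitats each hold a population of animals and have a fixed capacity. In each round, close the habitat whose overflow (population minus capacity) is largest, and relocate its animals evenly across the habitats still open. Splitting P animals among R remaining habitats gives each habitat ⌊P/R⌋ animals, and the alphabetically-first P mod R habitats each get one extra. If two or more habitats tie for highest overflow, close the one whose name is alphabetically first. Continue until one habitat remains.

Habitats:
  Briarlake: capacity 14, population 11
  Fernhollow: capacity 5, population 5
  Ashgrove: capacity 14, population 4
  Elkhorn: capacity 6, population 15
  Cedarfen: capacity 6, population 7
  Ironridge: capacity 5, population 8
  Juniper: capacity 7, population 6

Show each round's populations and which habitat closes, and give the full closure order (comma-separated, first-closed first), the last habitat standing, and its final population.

Closure order: Elkhorn, Ironridge, Cedarfen, Fernhollow, Juniper, Briarlake
Last habitat: Ashgrove with 56 animals

Round 1: Ashgrove=4 Briarlake=11 Cedarfen=7 Elkhorn=15 Fernhollow=5 Ironridge=8 Juniper=6 → close Elkhorn (overflow 9)
  15÷6 = 2 each, +1 to first 3
Round 2: Ashgrove=7 Briarlake=14 Cedarfen=10 Fernhollow=7 Ironridge=10 Juniper=8 → close Ironridge (overflow 5)
  10÷5 = 2 each, +1 to first 0
Round 3: Ashgrove=9 Briarlake=16 Cedarfen=12 Fernhollow=9 Juniper=10 → close Cedarfen (overflow 6)
  12÷4 = 3 each, +1 to first 0
Round 4: Ashgrove=12 Briarlake=19 Fernhollow=12 Juniper=13 → close Fernhollow (overflow 7)
  12÷3 = 4 each, +1 to first 0
Round 5: Ashgrove=16 Briarlake=23 Juniper=17 → close Juniper (overflow 10)
  17÷2 = 8 each, +1 to first 1
Round 6: Ashgrove=25 Briarlake=31 → close Briarlake (overflow 17)
  31÷1 = 31 each, +1 to first 0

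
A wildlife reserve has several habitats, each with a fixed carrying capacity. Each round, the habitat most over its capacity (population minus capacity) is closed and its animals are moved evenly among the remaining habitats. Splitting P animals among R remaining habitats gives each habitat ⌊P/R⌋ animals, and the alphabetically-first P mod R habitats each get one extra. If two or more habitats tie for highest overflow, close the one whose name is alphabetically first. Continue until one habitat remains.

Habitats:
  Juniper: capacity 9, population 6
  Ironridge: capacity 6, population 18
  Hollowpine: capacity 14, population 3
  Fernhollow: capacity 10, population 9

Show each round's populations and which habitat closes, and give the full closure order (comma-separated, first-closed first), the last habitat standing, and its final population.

Round 1: Fernhollow=9 Hollowpine=3 Ironridge=18 Juniper=6 → close Ironridge (overflow 12)
  18÷3 = 6 each, +1 to first 0
Round 2: Fernhollow=15 Hollowpine=9 Juniper=12 → close Fernhollow (overflow 5)
  15÷2 = 7 each, +1 to first 1
Round 3: Hollowpine=17 Juniper=19 → close Juniper (overflow 10)
  19÷1 = 19 each, +1 to first 0

Closure order: Ironridge, Fernhollow, Juniper
Last habitat: Hollowpine with 36 animals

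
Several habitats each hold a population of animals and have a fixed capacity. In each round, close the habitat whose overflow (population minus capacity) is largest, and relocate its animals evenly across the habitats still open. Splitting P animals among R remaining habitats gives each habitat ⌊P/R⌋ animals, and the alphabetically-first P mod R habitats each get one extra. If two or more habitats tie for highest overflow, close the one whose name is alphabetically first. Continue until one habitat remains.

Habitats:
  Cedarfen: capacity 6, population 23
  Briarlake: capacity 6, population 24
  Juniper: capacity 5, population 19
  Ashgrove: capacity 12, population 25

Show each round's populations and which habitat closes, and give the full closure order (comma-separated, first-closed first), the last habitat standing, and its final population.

Round 1: Ashgrove=25 Briarlake=24 Cedarfen=23 Juniper=19 → close Briarlake (overflow 18)
  24÷3 = 8 each, +1 to first 0
Round 2: Ashgrove=33 Cedarfen=31 Juniper=27 → close Cedarfen (overflow 25)
  31÷2 = 15 each, +1 to first 1
Round 3: Ashgrove=49 Juniper=42 → close Ashgrove (overflow 37)
  49÷1 = 49 each, +1 to first 0

Closure order: Briarlake, Cedarfen, Ashgrove
Last habitat: Juniper with 91 animals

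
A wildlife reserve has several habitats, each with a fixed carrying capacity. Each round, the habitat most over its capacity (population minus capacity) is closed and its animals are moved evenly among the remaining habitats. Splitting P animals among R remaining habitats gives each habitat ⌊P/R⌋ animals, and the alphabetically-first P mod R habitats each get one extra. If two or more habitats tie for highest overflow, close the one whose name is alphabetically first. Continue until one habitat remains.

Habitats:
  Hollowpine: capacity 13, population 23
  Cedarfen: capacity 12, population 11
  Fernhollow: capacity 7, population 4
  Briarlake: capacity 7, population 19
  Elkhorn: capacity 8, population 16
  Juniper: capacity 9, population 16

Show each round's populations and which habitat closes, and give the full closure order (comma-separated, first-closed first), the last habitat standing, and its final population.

Closure order: Briarlake, Hollowpine, Elkhorn, Juniper, Cedarfen
Last habitat: Fernhollow with 89 animals

Round 1: Briarlake=19 Cedarfen=11 Elkhorn=16 Fernhollow=4 Hollowpine=23 Juniper=16 → close Briarlake (overflow 12)
  19÷5 = 3 each, +1 to first 4
Round 2: Cedarfen=15 Elkhorn=20 Fernhollow=8 Hollowpine=27 Juniper=19 → close Hollowpine (overflow 14)
  27÷4 = 6 each, +1 to first 3
Round 3: Cedarfen=22 Elkhorn=27 Fernhollow=15 Juniper=25 → close Elkhorn (overflow 19)
  27÷3 = 9 each, +1 to first 0
Round 4: Cedarfen=31 Fernhollow=24 Juniper=34 → close Juniper (overflow 25)
  34÷2 = 17 each, +1 to first 0
Round 5: Cedarfen=48 Fernhollow=41 → close Cedarfen (overflow 36)
  48÷1 = 48 each, +1 to first 0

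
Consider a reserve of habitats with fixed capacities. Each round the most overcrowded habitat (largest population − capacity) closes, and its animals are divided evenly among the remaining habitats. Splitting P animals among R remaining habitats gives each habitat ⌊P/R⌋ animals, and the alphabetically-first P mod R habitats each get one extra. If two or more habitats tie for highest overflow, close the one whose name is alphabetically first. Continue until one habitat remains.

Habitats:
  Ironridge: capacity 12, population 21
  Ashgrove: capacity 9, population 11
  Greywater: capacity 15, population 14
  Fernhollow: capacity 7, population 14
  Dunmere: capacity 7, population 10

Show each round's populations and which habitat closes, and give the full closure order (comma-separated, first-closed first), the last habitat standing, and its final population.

Round 1: Ashgrove=11 Dunmere=10 Fernhollow=14 Greywater=14 Ironridge=21 → close Ironridge (overflow 9)
  21÷4 = 5 each, +1 to first 1
Round 2: Ashgrove=17 Dunmere=15 Fernhollow=19 Greywater=19 → close Fernhollow (overflow 12)
  19÷3 = 6 each, +1 to first 1
Round 3: Ashgrove=24 Dunmere=21 Greywater=25 → close Ashgrove (overflow 15)
  24÷2 = 12 each, +1 to first 0
Round 4: Dunmere=33 Greywater=37 → close Dunmere (overflow 26)
  33÷1 = 33 each, +1 to first 0

Closure order: Ironridge, Fernhollow, Ashgrove, Dunmere
Last habitat: Greywater with 70 animals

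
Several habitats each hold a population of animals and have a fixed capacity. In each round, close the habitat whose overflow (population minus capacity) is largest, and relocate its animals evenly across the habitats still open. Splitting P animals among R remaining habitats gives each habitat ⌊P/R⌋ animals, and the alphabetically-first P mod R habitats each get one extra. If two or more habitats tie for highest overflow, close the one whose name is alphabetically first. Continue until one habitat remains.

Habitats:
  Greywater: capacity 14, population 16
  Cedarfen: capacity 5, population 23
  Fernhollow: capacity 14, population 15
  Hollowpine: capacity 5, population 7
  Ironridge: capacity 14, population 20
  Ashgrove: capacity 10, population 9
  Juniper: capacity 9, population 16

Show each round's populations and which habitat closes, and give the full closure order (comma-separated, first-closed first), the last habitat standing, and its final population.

Round 1: Ashgrove=9 Cedarfen=23 Fernhollow=15 Greywater=16 Hollowpine=7 Ironridge=20 Juniper=16 → close Cedarfen (overflow 18)
  23÷6 = 3 each, +1 to first 5
Round 2: Ashgrove=13 Fernhollow=19 Greywater=20 Hollowpine=11 Ironridge=24 Juniper=19 → close Ironridge (overflow 10)
  24÷5 = 4 each, +1 to first 4
Round 3: Ashgrove=18 Fernhollow=24 Greywater=25 Hollowpine=16 Juniper=23 → close Juniper (overflow 14)
  23÷4 = 5 each, +1 to first 3
Round 4: Ashgrove=24 Fernhollow=30 Greywater=31 Hollowpine=21 → close Greywater (overflow 17)
  31÷3 = 10 each, +1 to first 1
Round 5: Ashgrove=35 Fernhollow=40 Hollowpine=31 → close Fernhollow (overflow 26)
  40÷2 = 20 each, +1 to first 0
Round 6: Ashgrove=55 Hollowpine=51 → close Hollowpine (overflow 46)
  51÷1 = 51 each, +1 to first 0

Closure order: Cedarfen, Ironridge, Juniper, Greywater, Fernhollow, Hollowpine
Last habitat: Ashgrove with 106 animals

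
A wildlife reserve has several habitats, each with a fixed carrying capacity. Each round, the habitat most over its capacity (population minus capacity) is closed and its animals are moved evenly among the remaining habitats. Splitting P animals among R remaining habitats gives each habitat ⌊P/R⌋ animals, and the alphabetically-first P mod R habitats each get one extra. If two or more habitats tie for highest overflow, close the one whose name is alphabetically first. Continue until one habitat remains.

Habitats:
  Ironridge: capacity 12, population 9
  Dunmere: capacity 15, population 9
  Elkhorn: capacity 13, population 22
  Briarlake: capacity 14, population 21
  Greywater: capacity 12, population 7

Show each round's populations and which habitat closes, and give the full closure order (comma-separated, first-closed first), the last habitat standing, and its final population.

Round 1: Briarlake=21 Dunmere=9 Elkhorn=22 Greywater=7 Ironridge=9 → close Elkhorn (overflow 9)
  22÷4 = 5 each, +1 to first 2
Round 2: Briarlake=27 Dunmere=15 Greywater=12 Ironridge=14 → close Briarlake (overflow 13)
  27÷3 = 9 each, +1 to first 0
Round 3: Dunmere=24 Greywater=21 Ironridge=23 → close Ironridge (overflow 11)
  23÷2 = 11 each, +1 to first 1
Round 4: Dunmere=36 Greywater=32 → close Dunmere (overflow 21)
  36÷1 = 36 each, +1 to first 0

Closure order: Elkhorn, Briarlake, Ironridge, Dunmere
Last habitat: Greywater with 68 animals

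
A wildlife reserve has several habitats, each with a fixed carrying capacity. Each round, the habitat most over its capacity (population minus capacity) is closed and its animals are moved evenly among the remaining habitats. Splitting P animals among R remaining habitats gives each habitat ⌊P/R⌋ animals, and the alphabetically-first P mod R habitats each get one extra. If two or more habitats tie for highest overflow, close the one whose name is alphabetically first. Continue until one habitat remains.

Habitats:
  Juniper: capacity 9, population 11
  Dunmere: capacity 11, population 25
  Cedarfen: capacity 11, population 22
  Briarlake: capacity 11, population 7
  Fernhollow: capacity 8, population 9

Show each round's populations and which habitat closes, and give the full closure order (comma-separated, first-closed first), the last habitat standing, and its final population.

Round 1: Briarlake=7 Cedarfen=22 Dunmere=25 Fernhollow=9 Juniper=11 → close Dunmere (overflow 14)
  25÷4 = 6 each, +1 to first 1
Round 2: Briarlake=14 Cedarfen=28 Fernhollow=15 Juniper=17 → close Cedarfen (overflow 17)
  28÷3 = 9 each, +1 to first 1
Round 3: Briarlake=24 Fernhollow=24 Juniper=26 → close Juniper (overflow 17)
  26÷2 = 13 each, +1 to first 0
Round 4: Briarlake=37 Fernhollow=37 → close Fernhollow (overflow 29)
  37÷1 = 37 each, +1 to first 0

Closure order: Dunmere, Cedarfen, Juniper, Fernhollow
Last habitat: Briarlake with 74 animals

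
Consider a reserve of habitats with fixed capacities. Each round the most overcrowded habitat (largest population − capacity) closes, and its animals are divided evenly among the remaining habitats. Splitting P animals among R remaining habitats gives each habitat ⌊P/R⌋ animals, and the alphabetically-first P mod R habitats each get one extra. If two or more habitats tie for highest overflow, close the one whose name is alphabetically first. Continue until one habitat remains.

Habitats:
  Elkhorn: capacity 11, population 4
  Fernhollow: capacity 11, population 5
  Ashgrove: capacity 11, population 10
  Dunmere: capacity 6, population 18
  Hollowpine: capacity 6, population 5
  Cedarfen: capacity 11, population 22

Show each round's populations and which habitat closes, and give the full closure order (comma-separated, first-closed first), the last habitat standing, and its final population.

Round 1: Ashgrove=10 Cedarfen=22 Dunmere=18 Elkhorn=4 Fernhollow=5 Hollowpine=5 → close Dunmere (overflow 12)
  18÷5 = 3 each, +1 to first 3
Round 2: Ashgrove=14 Cedarfen=26 Elkhorn=8 Fernhollow=8 Hollowpine=8 → close Cedarfen (overflow 15)
  26÷4 = 6 each, +1 to first 2
Round 3: Ashgrove=21 Elkhorn=15 Fernhollow=14 Hollowpine=14 → close Ashgrove (overflow 10)
  21÷3 = 7 each, +1 to first 0
Round 4: Elkhorn=22 Fernhollow=21 Hollowpine=21 → close Hollowpine (overflow 15)
  21÷2 = 10 each, +1 to first 1
Round 5: Elkhorn=33 Fernhollow=31 → close Elkhorn (overflow 22)
  33÷1 = 33 each, +1 to first 0

Closure order: Dunmere, Cedarfen, Ashgrove, Hollowpine, Elkhorn
Last habitat: Fernhollow with 64 animals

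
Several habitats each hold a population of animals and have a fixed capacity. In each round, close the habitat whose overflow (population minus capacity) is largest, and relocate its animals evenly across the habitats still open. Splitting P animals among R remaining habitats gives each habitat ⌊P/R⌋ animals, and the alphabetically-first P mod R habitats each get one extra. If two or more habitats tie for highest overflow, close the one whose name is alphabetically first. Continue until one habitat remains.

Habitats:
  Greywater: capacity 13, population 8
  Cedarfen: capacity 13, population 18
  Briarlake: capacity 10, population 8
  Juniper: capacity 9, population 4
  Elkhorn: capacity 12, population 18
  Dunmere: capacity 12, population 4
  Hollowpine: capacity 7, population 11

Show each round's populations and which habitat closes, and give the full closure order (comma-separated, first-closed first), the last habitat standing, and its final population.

Closure order: Elkhorn, Cedarfen, Hollowpine, Briarlake, Greywater, Juniper
Last habitat: Dunmere with 71 animals

Round 1: Briarlake=8 Cedarfen=18 Dunmere=4 Elkhorn=18 Greywater=8 Hollowpine=11 Juniper=4 → close Elkhorn (overflow 6)
  18÷6 = 3 each, +1 to first 0
Round 2: Briarlake=11 Cedarfen=21 Dunmere=7 Greywater=11 Hollowpine=14 Juniper=7 → close Cedarfen (overflow 8)
  21÷5 = 4 each, +1 to first 1
Round 3: Briarlake=16 Dunmere=11 Greywater=15 Hollowpine=18 Juniper=11 → close Hollowpine (overflow 11)
  18÷4 = 4 each, +1 to first 2
Round 4: Briarlake=21 Dunmere=16 Greywater=19 Juniper=15 → close Briarlake (overflow 11)
  21÷3 = 7 each, +1 to first 0
Round 5: Dunmere=23 Greywater=26 Juniper=22 → close Greywater (overflow 13)
  26÷2 = 13 each, +1 to first 0
Round 6: Dunmere=36 Juniper=35 → close Juniper (overflow 26)
  35÷1 = 35 each, +1 to first 0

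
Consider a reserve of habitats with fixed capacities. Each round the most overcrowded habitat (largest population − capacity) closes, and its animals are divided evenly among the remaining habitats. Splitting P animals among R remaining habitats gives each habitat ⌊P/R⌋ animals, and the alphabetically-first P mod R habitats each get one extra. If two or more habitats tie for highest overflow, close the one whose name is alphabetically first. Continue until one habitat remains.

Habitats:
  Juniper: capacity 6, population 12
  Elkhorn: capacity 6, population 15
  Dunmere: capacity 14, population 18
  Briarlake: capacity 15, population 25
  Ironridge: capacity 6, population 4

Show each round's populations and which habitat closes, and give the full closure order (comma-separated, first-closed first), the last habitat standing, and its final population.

Closure order: Briarlake, Elkhorn, Juniper, Dunmere
Last habitat: Ironridge with 74 animals

Round 1: Briarlake=25 Dunmere=18 Elkhorn=15 Ironridge=4 Juniper=12 → close Briarlake (overflow 10)
  25÷4 = 6 each, +1 to first 1
Round 2: Dunmere=25 Elkhorn=21 Ironridge=10 Juniper=18 → close Elkhorn (overflow 15)
  21÷3 = 7 each, +1 to first 0
Round 3: Dunmere=32 Ironridge=17 Juniper=25 → close Juniper (overflow 19)
  25÷2 = 12 each, +1 to first 1
Round 4: Dunmere=45 Ironridge=29 → close Dunmere (overflow 31)
  45÷1 = 45 each, +1 to first 0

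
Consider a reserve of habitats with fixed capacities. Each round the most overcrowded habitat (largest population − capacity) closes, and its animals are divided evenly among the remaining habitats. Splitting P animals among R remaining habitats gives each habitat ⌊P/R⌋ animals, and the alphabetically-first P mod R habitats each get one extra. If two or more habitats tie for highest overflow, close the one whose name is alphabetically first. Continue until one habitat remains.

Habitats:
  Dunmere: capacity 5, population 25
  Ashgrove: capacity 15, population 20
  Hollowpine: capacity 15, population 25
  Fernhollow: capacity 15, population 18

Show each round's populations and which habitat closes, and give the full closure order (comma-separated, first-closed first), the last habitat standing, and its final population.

Round 1: Ashgrove=20 Dunmere=25 Fernhollow=18 Hollowpine=25 → close Dunmere (overflow 20)
  25÷3 = 8 each, +1 to first 1
Round 2: Ashgrove=29 Fernhollow=26 Hollowpine=33 → close Hollowpine (overflow 18)
  33÷2 = 16 each, +1 to first 1
Round 3: Ashgrove=46 Fernhollow=42 → close Ashgrove (overflow 31)
  46÷1 = 46 each, +1 to first 0

Closure order: Dunmere, Hollowpine, Ashgrove
Last habitat: Fernhollow with 88 animals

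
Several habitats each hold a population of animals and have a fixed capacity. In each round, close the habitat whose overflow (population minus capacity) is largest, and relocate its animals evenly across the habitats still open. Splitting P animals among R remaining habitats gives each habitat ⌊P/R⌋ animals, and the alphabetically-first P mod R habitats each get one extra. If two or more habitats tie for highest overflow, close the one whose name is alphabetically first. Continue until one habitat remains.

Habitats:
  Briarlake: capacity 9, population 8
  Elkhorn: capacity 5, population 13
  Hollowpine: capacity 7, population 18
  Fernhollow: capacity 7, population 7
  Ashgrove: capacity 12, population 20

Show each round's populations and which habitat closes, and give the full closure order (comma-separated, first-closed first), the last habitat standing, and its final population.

Round 1: Ashgrove=20 Briarlake=8 Elkhorn=13 Fernhollow=7 Hollowpine=18 → close Hollowpine (overflow 11)
  18÷4 = 4 each, +1 to first 2
Round 2: Ashgrove=25 Briarlake=13 Elkhorn=17 Fernhollow=11 → close Ashgrove (overflow 13)
  25÷3 = 8 each, +1 to first 1
Round 3: Briarlake=22 Elkhorn=25 Fernhollow=19 → close Elkhorn (overflow 20)
  25÷2 = 12 each, +1 to first 1
Round 4: Briarlake=35 Fernhollow=31 → close Briarlake (overflow 26)
  35÷1 = 35 each, +1 to first 0

Closure order: Hollowpine, Ashgrove, Elkhorn, Briarlake
Last habitat: Fernhollow with 66 animals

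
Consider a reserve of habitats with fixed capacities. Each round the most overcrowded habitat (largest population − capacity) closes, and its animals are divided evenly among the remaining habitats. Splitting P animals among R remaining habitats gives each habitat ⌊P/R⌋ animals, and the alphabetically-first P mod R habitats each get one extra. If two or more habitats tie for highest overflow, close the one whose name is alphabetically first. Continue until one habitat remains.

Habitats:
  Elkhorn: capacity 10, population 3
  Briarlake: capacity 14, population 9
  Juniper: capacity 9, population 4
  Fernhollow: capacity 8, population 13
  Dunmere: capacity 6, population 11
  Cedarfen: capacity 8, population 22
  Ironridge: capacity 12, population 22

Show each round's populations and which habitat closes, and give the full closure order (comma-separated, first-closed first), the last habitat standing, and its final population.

Closure order: Cedarfen, Ironridge, Dunmere, Fernhollow, Briarlake, Juniper
Last habitat: Elkhorn with 84 animals

Round 1: Briarlake=9 Cedarfen=22 Dunmere=11 Elkhorn=3 Fernhollow=13 Ironridge=22 Juniper=4 → close Cedarfen (overflow 14)
  22÷6 = 3 each, +1 to first 4
Round 2: Briarlake=13 Dunmere=15 Elkhorn=7 Fernhollow=17 Ironridge=25 Juniper=7 → close Ironridge (overflow 13)
  25÷5 = 5 each, +1 to first 0
Round 3: Briarlake=18 Dunmere=20 Elkhorn=12 Fernhollow=22 Juniper=12 → close Dunmere (overflow 14)
  20÷4 = 5 each, +1 to first 0
Round 4: Briarlake=23 Elkhorn=17 Fernhollow=27 Juniper=17 → close Fernhollow (overflow 19)
  27÷3 = 9 each, +1 to first 0
Round 5: Briarlake=32 Elkhorn=26 Juniper=26 → close Briarlake (overflow 18)
  32÷2 = 16 each, +1 to first 0
Round 6: Elkhorn=42 Juniper=42 → close Juniper (overflow 33)
  42÷1 = 42 each, +1 to first 0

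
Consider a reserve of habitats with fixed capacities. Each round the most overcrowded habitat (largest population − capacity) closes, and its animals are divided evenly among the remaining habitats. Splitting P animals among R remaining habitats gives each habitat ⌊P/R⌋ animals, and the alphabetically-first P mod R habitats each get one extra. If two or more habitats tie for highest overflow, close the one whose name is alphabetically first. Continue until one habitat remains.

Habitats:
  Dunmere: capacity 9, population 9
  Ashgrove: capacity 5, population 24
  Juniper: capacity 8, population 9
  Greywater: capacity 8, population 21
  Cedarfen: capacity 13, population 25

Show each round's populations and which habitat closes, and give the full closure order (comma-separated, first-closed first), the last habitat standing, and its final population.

Closure order: Ashgrove, Greywater, Cedarfen, Juniper
Last habitat: Dunmere with 88 animals

Round 1: Ashgrove=24 Cedarfen=25 Dunmere=9 Greywater=21 Juniper=9 → close Ashgrove (overflow 19)
  24÷4 = 6 each, +1 to first 0
Round 2: Cedarfen=31 Dunmere=15 Greywater=27 Juniper=15 → close Greywater (overflow 19)
  27÷3 = 9 each, +1 to first 0
Round 3: Cedarfen=40 Dunmere=24 Juniper=24 → close Cedarfen (overflow 27)
  40÷2 = 20 each, +1 to first 0
Round 4: Dunmere=44 Juniper=44 → close Juniper (overflow 36)
  44÷1 = 44 each, +1 to first 0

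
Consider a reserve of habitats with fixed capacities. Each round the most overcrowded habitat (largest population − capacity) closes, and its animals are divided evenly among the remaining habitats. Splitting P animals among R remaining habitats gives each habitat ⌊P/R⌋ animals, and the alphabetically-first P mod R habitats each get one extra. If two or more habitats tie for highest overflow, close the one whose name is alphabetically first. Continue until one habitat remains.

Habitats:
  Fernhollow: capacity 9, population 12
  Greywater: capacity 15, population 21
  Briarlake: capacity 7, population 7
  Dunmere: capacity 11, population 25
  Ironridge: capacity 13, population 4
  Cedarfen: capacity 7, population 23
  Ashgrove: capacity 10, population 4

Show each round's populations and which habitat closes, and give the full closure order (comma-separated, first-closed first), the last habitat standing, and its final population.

Closure order: Cedarfen, Dunmere, Greywater, Fernhollow, Briarlake, Ashgrove
Last habitat: Ironridge with 96 animals

Round 1: Ashgrove=4 Briarlake=7 Cedarfen=23 Dunmere=25 Fernhollow=12 Greywater=21 Ironridge=4 → close Cedarfen (overflow 16)
  23÷6 = 3 each, +1 to first 5
Round 2: Ashgrove=8 Briarlake=11 Dunmere=29 Fernhollow=16 Greywater=25 Ironridge=7 → close Dunmere (overflow 18)
  29÷5 = 5 each, +1 to first 4
Round 3: Ashgrove=14 Briarlake=17 Fernhollow=22 Greywater=31 Ironridge=12 → close Greywater (overflow 16)
  31÷4 = 7 each, +1 to first 3
Round 4: Ashgrove=22 Briarlake=25 Fernhollow=30 Ironridge=19 → close Fernhollow (overflow 21)
  30÷3 = 10 each, +1 to first 0
Round 5: Ashgrove=32 Briarlake=35 Ironridge=29 → close Briarlake (overflow 28)
  35÷2 = 17 each, +1 to first 1
Round 6: Ashgrove=50 Ironridge=46 → close Ashgrove (overflow 40)
  50÷1 = 50 each, +1 to first 0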